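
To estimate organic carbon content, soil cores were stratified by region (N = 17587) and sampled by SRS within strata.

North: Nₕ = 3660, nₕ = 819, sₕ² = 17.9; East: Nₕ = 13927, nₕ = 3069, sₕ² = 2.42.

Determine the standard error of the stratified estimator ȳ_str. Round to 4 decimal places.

Var(ȳ_str) = Σₕ Wₕ²(1 − fₕ)sₕ²/nₕ with Wₕ = Nₕ/N, N = 17587.
North: Wₕ = 0.20810826; term = 0.20810826²·(1 − 0.22377049)·17.9/819 = 7.3474717 × 10^-4.
East: Wₕ = 0.79189174; term = 0.79189174²·(1 − 0.22036332)·2.42/3069 = 3.8551596 × 10^-4.
Sum = 0.0011202631.
SE = √(0.0011202631) = 0.0335.

0.0335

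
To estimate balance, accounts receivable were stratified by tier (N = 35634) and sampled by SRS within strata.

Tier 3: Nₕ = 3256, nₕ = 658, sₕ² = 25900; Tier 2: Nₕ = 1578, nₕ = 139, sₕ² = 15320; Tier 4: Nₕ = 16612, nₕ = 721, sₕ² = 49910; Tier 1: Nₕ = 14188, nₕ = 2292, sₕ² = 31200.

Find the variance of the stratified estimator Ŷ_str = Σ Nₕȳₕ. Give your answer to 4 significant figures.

Var(Ŷ_str) = Σₕ Nₕ²(1 − fₕ)sₕ²/nₕ.
Tier 3: 3256²·(1 − 658/3256)·25900/658 = 3.329641 × 10^8.
Tier 2: 1578²·(1 − 139/1578)·15320/139 = 2.5027171 × 10^8.
Tier 4: 16612²·(1 − 721/16612)·49910/721 = 1.8273656 × 10^10.
Tier 1: 14188²·(1 − 2292/14188)·31200/2292 = 2.2975349 × 10^9.
Sum = 2.1154427 × 10^10.

2.115 × 10^10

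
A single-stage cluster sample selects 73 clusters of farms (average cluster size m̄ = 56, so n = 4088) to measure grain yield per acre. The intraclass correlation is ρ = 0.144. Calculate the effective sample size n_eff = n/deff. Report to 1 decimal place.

deff = 1 + (56 − 1)·0.144 = 1 + 7.92 = 8.92.
n_eff = 4088 / 8.92 = 458.3.

458.3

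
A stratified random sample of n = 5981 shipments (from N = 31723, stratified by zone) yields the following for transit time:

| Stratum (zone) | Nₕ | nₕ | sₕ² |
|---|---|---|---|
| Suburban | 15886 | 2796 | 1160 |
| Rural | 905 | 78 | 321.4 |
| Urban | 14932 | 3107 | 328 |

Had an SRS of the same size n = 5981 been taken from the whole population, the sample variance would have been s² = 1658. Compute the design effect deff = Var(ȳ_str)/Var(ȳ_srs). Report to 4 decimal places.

0.4771

Var(ȳ_str) = Σ Wₕ²(1−fₕ)sₕ²/nₕ with Wₕ = Nₕ/31723:
  Suburban: (15886/31723)²·(1−2796/15886)·1160/2796 = 0.085728757
  Rural: (905/31723)²·(1−78/905)·321.4/78 = 0.0030644805
  Urban: (14932/31723)²·(1−3107/14932)·328/3107 = 0.018522654
  → Var(ȳ_str) = 0.10731589.
Var(ȳ_srs) = (1 − 5981/31723)·1658/5981 = 0.22494625.
deff = 0.10731589 / 0.22494625 = 0.4771.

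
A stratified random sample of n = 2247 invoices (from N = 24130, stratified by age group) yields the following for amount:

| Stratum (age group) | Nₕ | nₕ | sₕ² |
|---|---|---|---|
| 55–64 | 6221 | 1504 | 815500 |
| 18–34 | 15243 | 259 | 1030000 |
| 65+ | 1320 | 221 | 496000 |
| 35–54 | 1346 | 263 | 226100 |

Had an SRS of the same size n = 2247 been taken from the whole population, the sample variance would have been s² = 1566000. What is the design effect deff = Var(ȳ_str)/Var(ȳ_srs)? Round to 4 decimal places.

Var(ȳ_str) = Σ Wₕ²(1−fₕ)sₕ²/nₕ with Wₕ = Nₕ/24130:
  55–64: (6221/24130)²·(1−1504/6221)·815500/1504 = 27.326724
  18–34: (15243/24130)²·(1−259/15243)·1030000/259 = 1559.9872
  65+: (1320/24130)²·(1−221/1320)·496000/221 = 5.5917324
  35–54: (1346/24130)²·(1−263/1346)·226100/263 = 2.1523044
  → Var(ȳ_str) = 1595.058.
Var(ȳ_srs) = (1 − 2247/24130)·1566000/2247 = 632.03077.
deff = 1595.058 / 632.03077 = 2.5237.

2.5237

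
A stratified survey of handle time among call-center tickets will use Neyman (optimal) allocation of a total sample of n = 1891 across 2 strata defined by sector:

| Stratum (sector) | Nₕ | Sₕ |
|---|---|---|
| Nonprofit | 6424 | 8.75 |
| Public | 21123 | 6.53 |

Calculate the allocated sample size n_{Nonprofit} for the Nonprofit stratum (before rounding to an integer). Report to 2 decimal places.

547.50

Neyman allocation: nₕ = n·NₕSₕ / Σⱼ NⱼSⱼ.
Σ NⱼSⱼ = 6424·8.75 + 21123·6.53 = 194143.19.
n_{Nonprofit} = 1891·6424·8.75 / 194143.19 = 547.50.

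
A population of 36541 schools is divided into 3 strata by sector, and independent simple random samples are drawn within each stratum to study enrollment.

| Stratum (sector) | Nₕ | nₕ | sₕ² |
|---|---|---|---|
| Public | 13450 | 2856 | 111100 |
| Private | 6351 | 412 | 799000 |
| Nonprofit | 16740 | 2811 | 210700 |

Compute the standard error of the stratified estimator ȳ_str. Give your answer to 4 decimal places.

Var(ȳ_str) = Σₕ Wₕ²(1 − fₕ)sₕ²/nₕ with Wₕ = Nₕ/N, N = 36541.
Public: Wₕ = 0.36807969; term = 0.36807969²·(1 − 0.21234201)·111100/2856 = 4.1512344.
Private: Wₕ = 0.17380477; term = 0.17380477²·(1 − 0.06487167)·799000/412 = 54.78279.
Nonprofit: Wₕ = 0.45811554; term = 0.45811554²·(1 − 0.16792115)·210700/2811 = 13.089354.
Sum = 72.023378.
SE = √(72.023378) = 8.4867.

8.4867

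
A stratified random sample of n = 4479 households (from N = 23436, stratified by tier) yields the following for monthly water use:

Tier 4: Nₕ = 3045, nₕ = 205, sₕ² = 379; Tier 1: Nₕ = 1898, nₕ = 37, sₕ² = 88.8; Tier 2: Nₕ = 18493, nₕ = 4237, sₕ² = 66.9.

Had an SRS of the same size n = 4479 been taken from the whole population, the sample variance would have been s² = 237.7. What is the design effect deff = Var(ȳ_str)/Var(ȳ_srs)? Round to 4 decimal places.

1.2142

Var(ȳ_str) = Σ Wₕ²(1−fₕ)sₕ²/nₕ with Wₕ = Nₕ/23436:
  Tier 4: (3045/23436)²·(1−205/3045)·379/205 = 0.02910878
  Tier 1: (1898/23436)²·(1−37/1898)·88.8/37 = 0.015434297
  Tier 2: (18493/23436)²·(1−4237/18493)·66.9/4237 = 0.0075788922
  → Var(ȳ_str) = 0.052121969.
Var(ȳ_srs) = (1 − 4479/23436)·237.7/4479 = 0.042927366.
deff = 0.052121969 / 0.042927366 = 1.2142.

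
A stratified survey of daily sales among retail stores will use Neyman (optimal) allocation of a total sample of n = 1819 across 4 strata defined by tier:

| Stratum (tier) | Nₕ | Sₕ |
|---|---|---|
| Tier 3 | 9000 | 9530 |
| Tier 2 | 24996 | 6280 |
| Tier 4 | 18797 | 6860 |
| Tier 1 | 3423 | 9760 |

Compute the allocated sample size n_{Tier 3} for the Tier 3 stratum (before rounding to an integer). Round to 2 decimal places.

Neyman allocation: nₕ = n·NₕSₕ / Σⱼ NⱼSⱼ.
Σ NⱼSⱼ = 9000·9530 + 24996·6280 + 18797·6860 + 3423·9760 = 4.0510078 × 10^8.
n_{Tier 3} = 1819·9000·9530 / (4.0510078 × 10^8) = 385.13.

385.13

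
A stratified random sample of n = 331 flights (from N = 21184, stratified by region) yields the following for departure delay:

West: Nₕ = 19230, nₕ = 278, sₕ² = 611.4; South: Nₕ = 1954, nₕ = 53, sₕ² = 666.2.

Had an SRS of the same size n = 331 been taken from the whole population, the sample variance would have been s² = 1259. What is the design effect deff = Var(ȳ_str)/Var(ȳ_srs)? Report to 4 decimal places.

Var(ȳ_str) = Σ Wₕ²(1−fₕ)sₕ²/nₕ with Wₕ = Nₕ/21184:
  West: (19230/21184)²·(1−278/19230)·611.4/278 = 1.7860723
  South: (1954/21184)²·(1−53/1954)·666.2/53 = 0.10404459
  → Var(ȳ_str) = 1.8901169.
Var(ȳ_srs) = (1 − 331/21184)·1259/331 = 3.7441937.
deff = 1.8901169 / 3.7441937 = 0.5048.

0.5048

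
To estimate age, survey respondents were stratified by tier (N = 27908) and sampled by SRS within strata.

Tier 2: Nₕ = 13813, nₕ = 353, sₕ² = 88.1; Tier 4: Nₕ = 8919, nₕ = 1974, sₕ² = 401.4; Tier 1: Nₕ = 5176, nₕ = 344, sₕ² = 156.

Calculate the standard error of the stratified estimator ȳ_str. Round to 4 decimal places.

0.3005

Var(ȳ_str) = Σₕ Wₕ²(1 − fₕ)sₕ²/nₕ with Wₕ = Nₕ/N, N = 27908.
Tier 2: Wₕ = 0.49494769; term = 0.49494769²·(1 − 0.02555564)·88.1/353 = 0.059576755.
Tier 4: Wₕ = 0.31958578; term = 0.31958578²·(1 − 0.22132526)·401.4/1974 = 0.016171906.
Tier 1: Wₕ = 0.18546653; term = 0.18546653²·(1 − 0.06646059)·156/344 = 0.014562298.
Sum = 0.090310959.
SE = √(0.090310959) = 0.3005.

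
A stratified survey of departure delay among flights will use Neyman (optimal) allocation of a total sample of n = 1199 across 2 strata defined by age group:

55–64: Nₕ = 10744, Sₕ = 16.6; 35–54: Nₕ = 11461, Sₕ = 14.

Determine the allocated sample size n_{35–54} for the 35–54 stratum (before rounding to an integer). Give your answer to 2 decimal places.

567.83

Neyman allocation: nₕ = n·NₕSₕ / Σⱼ NⱼSⱼ.
Σ NⱼSⱼ = 10744·16.6 + 11461·14 = 338804.4.
n_{35–54} = 1199·11461·14 / 338804.4 = 567.83.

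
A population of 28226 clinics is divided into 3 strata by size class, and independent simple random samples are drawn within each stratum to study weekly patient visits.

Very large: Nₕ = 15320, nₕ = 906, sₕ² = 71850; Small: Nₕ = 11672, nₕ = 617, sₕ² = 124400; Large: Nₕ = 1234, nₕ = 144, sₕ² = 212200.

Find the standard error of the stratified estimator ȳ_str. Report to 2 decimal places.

7.56

Var(ȳ_str) = Σₕ Wₕ²(1 − fₕ)sₕ²/nₕ with Wₕ = Nₕ/N, N = 28226.
Very large: Wₕ = 0.54276199; term = 0.54276199²·(1 − 0.05913838)·71850/906 = 21.980784.
Small: Wₕ = 0.41351945; term = 0.41351945²·(1 − 0.05286155)·124400/617 = 32.654314.
Large: Wₕ = 0.04371856; term = 0.04371856²·(1 − 0.11669368)·212200/144 = 2.4878596.
Sum = 57.122958.
SE = √(57.122958) = 7.56.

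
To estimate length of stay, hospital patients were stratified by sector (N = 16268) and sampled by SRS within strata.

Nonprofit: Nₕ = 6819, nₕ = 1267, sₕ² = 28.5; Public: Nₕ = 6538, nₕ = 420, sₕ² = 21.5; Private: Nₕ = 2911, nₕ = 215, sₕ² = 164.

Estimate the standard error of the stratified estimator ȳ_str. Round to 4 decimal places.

Var(ȳ_str) = Σₕ Wₕ²(1 − fₕ)sₕ²/nₕ with Wₕ = Nₕ/N, N = 16268.
Nonprofit: Wₕ = 0.41916646; term = 0.41916646²·(1 − 0.18580437)·28.5/1267 = 0.0032178816.
Public: Wₕ = 0.40189329; term = 0.40189329²·(1 − 0.06423983)·21.5/420 = 0.0077370469.
Private: Wₕ = 0.17894025; term = 0.17894025²·(1 − 0.07385778)·164/215 = 0.022620341.
Sum = 0.03357527.
SE = √(0.03357527) = 0.1832.

0.1832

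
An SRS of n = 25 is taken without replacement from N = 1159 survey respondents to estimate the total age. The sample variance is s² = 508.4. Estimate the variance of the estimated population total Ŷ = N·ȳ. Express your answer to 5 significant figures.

2.6728 × 10^7

Var(Ŷ) = N²·Var(ȳ) = N²·(1 − n/N)·s²/n.
f = 25/1159 = 0.02157032; Var(ȳ) = 0.97842968·508.4/25 = 19.897346.
Var(Ŷ) = 1159² · 19.897346 = 2.6727727 × 10^7.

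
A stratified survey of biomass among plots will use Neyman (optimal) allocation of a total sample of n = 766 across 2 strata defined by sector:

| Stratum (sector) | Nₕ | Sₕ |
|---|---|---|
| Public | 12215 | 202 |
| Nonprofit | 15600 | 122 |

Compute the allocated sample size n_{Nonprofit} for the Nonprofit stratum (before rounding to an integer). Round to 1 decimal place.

333.6

Neyman allocation: nₕ = n·NₕSₕ / Σⱼ NⱼSⱼ.
Σ NⱼSⱼ = 12215·202 + 15600·122 = 4.37063 × 10^6.
n_{Nonprofit} = 766·15600·122 / (4.37063 × 10^6) = 333.6.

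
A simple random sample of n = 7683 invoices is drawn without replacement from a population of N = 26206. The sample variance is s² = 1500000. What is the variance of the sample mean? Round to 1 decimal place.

138.0

Under SRS without replacement, Var(ȳ) = (1 − f)·s²/n with f = n/N = 7683/26206 = 0.29317714.
Var(ȳ) = (1 − 0.29317714)·1500000/7683 = 0.70682286·195.23624 = 137.99744.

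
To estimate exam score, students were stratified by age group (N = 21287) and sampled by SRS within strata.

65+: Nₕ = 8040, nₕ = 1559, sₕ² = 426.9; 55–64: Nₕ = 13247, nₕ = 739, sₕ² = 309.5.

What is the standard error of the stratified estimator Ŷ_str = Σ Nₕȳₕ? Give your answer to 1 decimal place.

9146.7

Var(Ŷ_str) = Σₕ Nₕ²(1 − fₕ)sₕ²/nₕ.
65+: 8040²·(1 − 1559/8040)·426.9/1559 = 1.4268493 × 10^7.
55–64: 13247²·(1 − 739/13247)·309.5/739 = 6.9393952 × 10^7.
Sum = 8.3662445 × 10^7.
SE = √(8.3662445 × 10^7) = 9146.7.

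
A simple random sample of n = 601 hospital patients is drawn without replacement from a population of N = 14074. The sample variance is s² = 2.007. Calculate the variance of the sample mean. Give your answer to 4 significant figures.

Under SRS without replacement, Var(ȳ) = (1 − f)·s²/n with f = n/N = 601/14074 = 0.04270286.
Var(ȳ) = (1 − 0.04270286)·2.007/601 = 0.95729714·0.0033394343 = 0.0031968309.

0.003197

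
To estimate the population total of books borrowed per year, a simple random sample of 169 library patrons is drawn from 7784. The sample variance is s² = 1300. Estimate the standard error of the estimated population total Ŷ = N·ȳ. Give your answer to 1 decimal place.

21353.3

Var(Ŷ) = N²·Var(ȳ) = N²·(1 − n/N)·s²/n.
f = 169/7784 = 0.02171120; Var(ȳ) = 0.97828880·1300/169 = 7.5252984.
Var(Ŷ) = 7784² · 7.5252984 = 4.5596277 × 10^8.
SE(Ŷ) = √(4.5596277 × 10^8) = 21353.3.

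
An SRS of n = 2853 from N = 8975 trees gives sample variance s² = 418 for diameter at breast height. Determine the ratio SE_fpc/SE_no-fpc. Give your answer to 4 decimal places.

f = n/N = 2853/8975 = 0.31788301.
SE_no-fpc = √(s²/n) = 0.38276944; SE_fpc = √((1−f)s²/n) = 0.31613071.
Ratio = √(1−f) = 0.82590374.

0.8259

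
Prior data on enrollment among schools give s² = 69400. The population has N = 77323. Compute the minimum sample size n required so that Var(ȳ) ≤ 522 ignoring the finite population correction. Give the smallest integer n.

133

Without fpc, n₀ = s²/D = 69400/522 = 132.9502.
Rounding up, n = 133.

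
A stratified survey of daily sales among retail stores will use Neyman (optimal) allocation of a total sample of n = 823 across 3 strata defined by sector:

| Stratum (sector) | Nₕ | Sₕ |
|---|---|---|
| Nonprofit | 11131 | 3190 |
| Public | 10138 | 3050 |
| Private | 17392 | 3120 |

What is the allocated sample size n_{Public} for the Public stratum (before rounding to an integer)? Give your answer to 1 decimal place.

Neyman allocation: nₕ = n·NₕSₕ / Σⱼ NⱼSⱼ.
Σ NⱼSⱼ = 11131·3190 + 10138·3050 + 17392·3120 = 1.2069183 × 10^8.
n_{Public} = 823·10138·3050 / (1.2069183 × 10^8) = 210.9.

210.9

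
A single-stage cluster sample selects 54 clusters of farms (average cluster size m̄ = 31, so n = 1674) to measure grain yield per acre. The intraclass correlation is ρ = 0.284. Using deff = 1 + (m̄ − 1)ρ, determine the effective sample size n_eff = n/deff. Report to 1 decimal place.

175.8

deff = 1 + (31 − 1)·0.284 = 1 + 8.52 = 9.52.
n_eff = 1674 / 9.52 = 175.8.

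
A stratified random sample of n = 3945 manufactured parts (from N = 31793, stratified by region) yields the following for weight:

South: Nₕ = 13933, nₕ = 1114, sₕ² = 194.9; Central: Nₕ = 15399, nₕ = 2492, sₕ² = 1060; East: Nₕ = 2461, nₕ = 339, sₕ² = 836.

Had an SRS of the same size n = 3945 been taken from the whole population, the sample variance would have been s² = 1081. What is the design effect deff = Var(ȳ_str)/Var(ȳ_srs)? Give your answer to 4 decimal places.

0.5304

Var(ȳ_str) = Σ Wₕ²(1−fₕ)sₕ²/nₕ with Wₕ = Nₕ/31793:
  South: (13933/31793)²·(1−1114/13933)·194.9/1114 = 0.030914513
  Central: (15399/31793)²·(1−2492/15399)·1060/2492 = 0.083639733
  East: (2461/31793)²·(1−339/2461)·836/339 = 0.012740913
  → Var(ȳ_str) = 0.12729516.
Var(ȳ_srs) = (1 − 3945/31793)·1081/3945 = 0.24001655.
deff = 0.12729516 / 0.24001655 = 0.5304.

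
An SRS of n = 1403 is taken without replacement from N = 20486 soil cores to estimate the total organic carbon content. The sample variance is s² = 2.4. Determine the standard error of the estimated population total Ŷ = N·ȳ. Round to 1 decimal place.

Var(Ŷ) = N²·Var(ȳ) = N²·(1 − n/N)·s²/n.
f = 1403/20486 = 0.06848580; Var(ȳ) = 0.93151420·2.4/1403 = 0.0015934669.
Var(Ŷ) = 20486² · 0.0015934669 = 668740.13.
SE(Ŷ) = √(668740.13) = 817.8.

817.8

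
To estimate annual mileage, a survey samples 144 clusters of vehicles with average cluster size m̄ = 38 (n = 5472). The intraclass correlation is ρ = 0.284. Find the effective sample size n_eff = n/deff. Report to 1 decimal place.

deff = 1 + (38 − 1)·0.284 = 1 + 10.508 = 11.508.
n_eff = 5472 / 11.508 = 475.5.

475.5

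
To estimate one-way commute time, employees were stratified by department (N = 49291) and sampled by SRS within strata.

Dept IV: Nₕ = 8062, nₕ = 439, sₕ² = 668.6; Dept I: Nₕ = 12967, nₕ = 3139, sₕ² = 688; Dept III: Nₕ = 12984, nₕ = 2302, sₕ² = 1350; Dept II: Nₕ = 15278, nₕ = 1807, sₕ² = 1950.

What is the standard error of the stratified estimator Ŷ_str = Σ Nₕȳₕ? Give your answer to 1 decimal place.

20614.7

Var(Ŷ_str) = Σₕ Nₕ²(1 − fₕ)sₕ²/nₕ.
Dept IV: 8062²·(1 − 439/8062)·668.6/439 = 9.3598861 × 10^7.
Dept I: 12967²·(1 − 3139/12967)·688/3139 = 2.7931984 × 10^7.
Dept III: 12984²·(1 − 2302/12984)·1350/2302 = 8.1337258 × 10^7.
Dept II: 15278²·(1 − 1807/15278)·1950/1807 = 2.2209706 × 10^8.
Sum = 4.2496516 × 10^8.
SE = √(4.2496516 × 10^8) = 20614.7.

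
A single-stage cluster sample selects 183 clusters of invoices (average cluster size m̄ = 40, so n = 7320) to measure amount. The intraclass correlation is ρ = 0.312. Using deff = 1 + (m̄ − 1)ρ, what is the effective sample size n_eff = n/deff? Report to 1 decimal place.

555.9

deff = 1 + (40 − 1)·0.312 = 1 + 12.168 = 13.168.
n_eff = 7320 / 13.168 = 555.9.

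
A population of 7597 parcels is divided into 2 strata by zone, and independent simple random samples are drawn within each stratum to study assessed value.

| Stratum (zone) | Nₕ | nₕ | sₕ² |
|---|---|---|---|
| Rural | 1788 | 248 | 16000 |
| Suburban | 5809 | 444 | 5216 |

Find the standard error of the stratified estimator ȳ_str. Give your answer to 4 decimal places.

3.0695

Var(ȳ_str) = Σₕ Wₕ²(1 − fₕ)sₕ²/nₕ with Wₕ = Nₕ/N, N = 7597.
Rural: Wₕ = 0.23535606; term = 0.23535606²·(1 − 0.13870246)·16000/248 = 3.078026.
Suburban: Wₕ = 0.76464394; term = 0.76464394²·(1 − 0.07643312)·5216/444 = 6.3436829.
Sum = 9.4217089.
SE = √(9.4217089) = 3.0695.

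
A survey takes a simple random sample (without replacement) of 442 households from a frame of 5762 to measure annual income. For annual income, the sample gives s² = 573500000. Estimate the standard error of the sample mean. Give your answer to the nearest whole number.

1095

Under SRS without replacement, Var(ȳ) = (1 − f)·s²/n with f = n/N = 442/5762 = 0.07670948.
Var(ȳ) = (1 − 0.07670948)·573500000/442 = 0.92329052·1.2975113 × 10^6 = 1.1979799 × 10^6.
SE(ȳ) = √(1.1979799 × 10^6) = 1095.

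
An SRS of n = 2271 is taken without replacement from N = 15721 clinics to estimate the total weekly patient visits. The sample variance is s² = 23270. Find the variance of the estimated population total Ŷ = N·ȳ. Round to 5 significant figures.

Var(Ŷ) = N²·Var(ȳ) = N²·(1 − n/N)·s²/n.
f = 2271/15721 = 0.14445646; Var(ȳ) = 0.85554354·23270/2271 = 8.7664017.
Var(Ŷ) = 15721² · 8.7664017 = 2.1666148 × 10^9.

2.1666 × 10^9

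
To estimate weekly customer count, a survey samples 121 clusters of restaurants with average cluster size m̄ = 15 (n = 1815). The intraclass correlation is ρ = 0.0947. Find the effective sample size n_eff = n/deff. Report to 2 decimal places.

780.38

deff = 1 + (15 − 1)·0.0947 = 1 + 1.3258 = 2.3258.
n_eff = 1815 / 2.3258 = 780.38.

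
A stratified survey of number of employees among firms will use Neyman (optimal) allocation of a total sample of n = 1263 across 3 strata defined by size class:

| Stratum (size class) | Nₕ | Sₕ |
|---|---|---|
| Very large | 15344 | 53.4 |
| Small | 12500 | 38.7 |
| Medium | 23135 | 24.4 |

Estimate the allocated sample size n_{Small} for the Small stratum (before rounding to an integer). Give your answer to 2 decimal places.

Neyman allocation: nₕ = n·NₕSₕ / Σⱼ NⱼSⱼ.
Σ NⱼSⱼ = 15344·53.4 + 12500·38.7 + 23135·24.4 = 1.8676136 × 10^6.
n_{Small} = 1263·12500·38.7 / (1.8676136 × 10^6) = 327.14.

327.14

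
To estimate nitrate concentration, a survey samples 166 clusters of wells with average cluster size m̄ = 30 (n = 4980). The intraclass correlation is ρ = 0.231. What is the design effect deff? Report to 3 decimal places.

7.699

deff = 1 + (30 − 1)·0.231 = 1 + 6.699 = 7.699.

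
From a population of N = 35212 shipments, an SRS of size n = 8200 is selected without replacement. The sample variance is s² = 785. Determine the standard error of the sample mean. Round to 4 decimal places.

0.2710

Under SRS without replacement, Var(ȳ) = (1 − f)·s²/n with f = n/N = 8200/35212 = 0.23287516.
Var(ȳ) = (1 − 0.23287516)·785/8200 = 0.76712484·0.095731707 = 0.073438171.
SE(ȳ) = √(0.073438171) = 0.2710.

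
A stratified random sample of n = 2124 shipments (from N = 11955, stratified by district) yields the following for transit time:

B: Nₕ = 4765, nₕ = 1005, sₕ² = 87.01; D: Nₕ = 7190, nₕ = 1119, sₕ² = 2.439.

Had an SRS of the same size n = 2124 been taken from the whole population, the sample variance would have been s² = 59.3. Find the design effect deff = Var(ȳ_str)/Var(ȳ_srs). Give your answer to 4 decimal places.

0.5017

Var(ȳ_str) = Σ Wₕ²(1−fₕ)sₕ²/nₕ with Wₕ = Nₕ/11955:
  B: (4765/11955)²·(1−1005/4765)·87.01/1005 = 0.010853122
  D: (7190/11955)²·(1−1119/7190)·2.439/1119 = 6.6568945 × 10^-4
  → Var(ȳ_str) = 0.011518811.
Var(ȳ_srs) = (1 − 2124/11955)·59.3/2124 = 0.022958753.
deff = 0.011518811 / 0.022958753 = 0.5017.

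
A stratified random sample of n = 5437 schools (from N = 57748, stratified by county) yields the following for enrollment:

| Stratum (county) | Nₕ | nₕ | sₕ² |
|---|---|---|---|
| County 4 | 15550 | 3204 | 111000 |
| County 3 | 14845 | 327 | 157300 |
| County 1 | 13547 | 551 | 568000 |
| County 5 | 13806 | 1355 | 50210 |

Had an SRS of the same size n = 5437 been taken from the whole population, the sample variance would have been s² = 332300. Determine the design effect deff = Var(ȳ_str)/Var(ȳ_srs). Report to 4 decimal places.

Var(ȳ_str) = Σ Wₕ²(1−fₕ)sₕ²/nₕ with Wₕ = Nₕ/57748:
  County 4: (15550/57748)²·(1−3204/15550)·111000/3204 = 1.9944045
  County 3: (14845/57748)²·(1−327/14845)·157300/327 = 31.088092
  County 1: (13547/57748)²·(1−551/13547)·568000/551 = 54.422147
  County 5: (13806/57748)²·(1−1355/13806)·50210/1355 = 1.9100693
  → Var(ȳ_str) = 89.414713.
Var(ȳ_srs) = (1 − 5437/57748)·332300/5437 = 55.363952.
deff = 89.414713 / 55.363952 = 1.6150.

1.6150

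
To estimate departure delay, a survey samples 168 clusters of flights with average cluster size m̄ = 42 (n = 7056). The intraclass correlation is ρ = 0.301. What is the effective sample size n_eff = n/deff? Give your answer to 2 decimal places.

528.90

deff = 1 + (42 − 1)·0.301 = 1 + 12.341 = 13.341.
n_eff = 7056 / 13.341 = 528.90.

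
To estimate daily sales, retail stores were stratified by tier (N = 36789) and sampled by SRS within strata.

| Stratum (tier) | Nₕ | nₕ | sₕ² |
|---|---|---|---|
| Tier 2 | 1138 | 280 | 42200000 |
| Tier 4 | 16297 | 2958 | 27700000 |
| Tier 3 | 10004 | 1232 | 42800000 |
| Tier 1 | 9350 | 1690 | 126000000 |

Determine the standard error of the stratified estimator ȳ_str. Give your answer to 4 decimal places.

Var(ȳ_str) = Σₕ Wₕ²(1 − fₕ)sₕ²/nₕ with Wₕ = Nₕ/N, N = 36789.
Tier 2: Wₕ = 0.03093316; term = 0.03093316²·(1 − 0.24604569)·42200000/280 = 108.72965.
Tier 4: Wₕ = 0.44298568; term = 0.44298568²·(1 − 0.18150580)·27700000/2958 = 1504.0995.
Tier 3: Wₕ = 0.27192911; term = 0.27192911²·(1 − 0.12315074)·42800000/1232 = 2252.5239.
Tier 1: Wₕ = 0.25415206; term = 0.25415206²·(1 − 0.18074866)·126000000/1690 = 3945.3747.
Sum = 7810.7278.
SE = √(7810.7278) = 88.3783.

88.3783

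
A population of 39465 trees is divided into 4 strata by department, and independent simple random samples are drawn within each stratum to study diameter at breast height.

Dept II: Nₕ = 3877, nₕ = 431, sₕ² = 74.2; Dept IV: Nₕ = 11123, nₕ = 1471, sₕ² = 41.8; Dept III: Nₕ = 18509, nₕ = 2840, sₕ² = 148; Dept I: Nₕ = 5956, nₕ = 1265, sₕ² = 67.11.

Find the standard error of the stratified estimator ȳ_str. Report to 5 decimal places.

Var(ȳ_str) = Σₕ Wₕ²(1 − fₕ)sₕ²/nₕ with Wₕ = Nₕ/N, N = 39465.
Dept II: Wₕ = 0.09823895; term = 0.09823895²·(1 − 0.11116843)·74.2/431 = 0.0014767722.
Dept IV: Wₕ = 0.28184467; term = 0.28184467²·(1 − 0.13224849)·41.8/1471 = 0.0019587484.
Dept III: Wₕ = 0.46899785; term = 0.46899785²·(1 − 0.15343887)·148/2840 = 0.0097038349.
Dept I: Wₕ = 0.15091854; term = 0.15091854²·(1 − 0.21239087)·67.11/1265 = 9.5168368 × 10^-4.
Sum = 0.014091039.
SE = √(0.014091039) = 0.11871.

0.11871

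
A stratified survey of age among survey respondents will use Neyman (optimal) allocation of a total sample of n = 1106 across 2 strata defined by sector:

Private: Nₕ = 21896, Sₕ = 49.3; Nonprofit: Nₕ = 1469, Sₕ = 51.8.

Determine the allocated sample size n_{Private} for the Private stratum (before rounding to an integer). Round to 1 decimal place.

1033.2

Neyman allocation: nₕ = n·NₕSₕ / Σⱼ NⱼSⱼ.
Σ NⱼSⱼ = 21896·49.3 + 1469·51.8 = 1.155567 × 10^6.
n_{Private} = 1106·21896·49.3 / (1.155567 × 10^6) = 1033.2.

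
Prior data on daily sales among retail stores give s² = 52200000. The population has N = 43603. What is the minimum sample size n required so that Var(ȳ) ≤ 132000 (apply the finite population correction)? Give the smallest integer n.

Without fpc, n₀ = s²/D = 52200000/132000 = 395.4545.
With fpc, (1 − n/N)·s²/n ≤ D requires n ≥ n₀/(1 + n₀/N) = 395.4545/(1 + 395.4545/43603) = 391.9002.
Rounding up, n = 392.

392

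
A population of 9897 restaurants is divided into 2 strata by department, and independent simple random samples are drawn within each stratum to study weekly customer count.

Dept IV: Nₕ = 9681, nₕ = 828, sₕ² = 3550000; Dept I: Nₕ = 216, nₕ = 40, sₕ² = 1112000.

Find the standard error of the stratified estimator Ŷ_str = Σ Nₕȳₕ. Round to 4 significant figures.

607100

Var(Ŷ_str) = Σₕ Nₕ²(1 − fₕ)sₕ²/nₕ.
Dept IV: 9681²·(1 − 828/9681)·3550000/828 = 3.6745884 × 10^11.
Dept I: 216²·(1 − 40/216)·1112000/40 = 1.0568448 × 10^9.
Sum = 3.6851568 × 10^11.
SE = √(3.6851568 × 10^11) = 607100.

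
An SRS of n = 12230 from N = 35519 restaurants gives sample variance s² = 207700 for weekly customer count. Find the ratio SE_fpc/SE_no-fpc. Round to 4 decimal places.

0.8097

f = n/N = 12230/35519 = 0.34432276.
SE_no-fpc = √(s²/n) = 4.1210228; SE_fpc = √((1−f)s²/n) = 3.3369529.
Ratio = √(1−f) = 0.80973900.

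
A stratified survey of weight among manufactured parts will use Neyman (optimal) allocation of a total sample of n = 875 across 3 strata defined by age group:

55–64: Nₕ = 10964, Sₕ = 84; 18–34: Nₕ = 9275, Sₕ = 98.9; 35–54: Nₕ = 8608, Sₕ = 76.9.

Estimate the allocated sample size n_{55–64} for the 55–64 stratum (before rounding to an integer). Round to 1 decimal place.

322.3

Neyman allocation: nₕ = n·NₕSₕ / Σⱼ NⱼSⱼ.
Σ NⱼSⱼ = 10964·84 + 9275·98.9 + 8608·76.9 = 2.5002287 × 10^6.
n_{55–64} = 875·10964·84 / (2.5002287 × 10^6) = 322.3.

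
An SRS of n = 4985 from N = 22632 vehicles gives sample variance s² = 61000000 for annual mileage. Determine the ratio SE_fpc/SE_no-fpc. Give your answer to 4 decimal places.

f = n/N = 4985/22632 = 0.22026334.
SE_no-fpc = √(s²/n) = 110.61966; SE_fpc = √((1−f)s²/n) = 97.680149.
Ratio = √(1−f) = 0.88302698.

0.8830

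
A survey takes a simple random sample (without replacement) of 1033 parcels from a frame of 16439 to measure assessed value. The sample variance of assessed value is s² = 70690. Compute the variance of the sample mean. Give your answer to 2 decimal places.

Under SRS without replacement, Var(ȳ) = (1 − f)·s²/n with f = n/N = 1033/16439 = 0.06283837.
Var(ȳ) = (1 − 0.06283837)·70690/1033 = 0.93716163·68.431752 = 64.131612.

64.13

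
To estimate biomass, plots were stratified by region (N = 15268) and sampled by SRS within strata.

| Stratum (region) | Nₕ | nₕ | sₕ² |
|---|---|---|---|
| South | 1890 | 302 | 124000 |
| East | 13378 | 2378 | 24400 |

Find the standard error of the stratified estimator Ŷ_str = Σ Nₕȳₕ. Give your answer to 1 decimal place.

Var(Ŷ_str) = Σₕ Nₕ²(1 − fₕ)sₕ²/nₕ.
South: 1890²·(1 − 302/1890)·124000/302 = 1.2323301 × 10^9.
East: 13378²·(1 − 2378/13378)·24400/2378 = 1.5099475 × 10^9.
Sum = 2.7422776 × 10^9.
SE = √(2.7422776 × 10^9) = 52366.8.

52366.8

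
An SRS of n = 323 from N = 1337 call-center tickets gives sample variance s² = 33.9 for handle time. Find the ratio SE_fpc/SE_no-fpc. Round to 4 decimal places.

f = n/N = 323/1337 = 0.24158564.
SE_no-fpc = √(s²/n) = 0.32396537; SE_fpc = √((1−f)s²/n) = 0.28213168.
Ratio = √(1−f) = 0.87086989.

0.8709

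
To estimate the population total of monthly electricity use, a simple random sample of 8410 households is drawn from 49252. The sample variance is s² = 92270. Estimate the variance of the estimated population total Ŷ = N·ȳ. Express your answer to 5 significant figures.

Var(Ŷ) = N²·Var(ȳ) = N²·(1 − n/N)·s²/n.
f = 8410/49252 = 0.17075449; Var(ȳ) = 0.82924551·92270/8410 = 9.0980361.
Var(Ŷ) = 49252² · 9.0980361 = 2.2069648 × 10^10.

2.2070 × 10^10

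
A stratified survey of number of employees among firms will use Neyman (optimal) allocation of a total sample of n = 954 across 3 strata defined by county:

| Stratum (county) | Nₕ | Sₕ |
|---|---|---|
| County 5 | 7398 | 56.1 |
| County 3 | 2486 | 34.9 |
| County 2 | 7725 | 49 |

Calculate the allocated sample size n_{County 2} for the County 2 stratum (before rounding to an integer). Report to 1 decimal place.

Neyman allocation: nₕ = n·NₕSₕ / Σⱼ NⱼSⱼ.
Σ NⱼSⱼ = 7398·56.1 + 2486·34.9 + 7725·49 = 880314.2.
n_{County 2} = 954·7725·49 / 880314.2 = 410.2.

410.2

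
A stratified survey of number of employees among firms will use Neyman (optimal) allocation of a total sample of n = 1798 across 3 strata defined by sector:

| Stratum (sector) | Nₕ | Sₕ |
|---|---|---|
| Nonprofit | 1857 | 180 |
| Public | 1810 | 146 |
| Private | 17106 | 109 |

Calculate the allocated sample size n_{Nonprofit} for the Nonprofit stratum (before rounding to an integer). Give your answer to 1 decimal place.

244.0

Neyman allocation: nₕ = n·NₕSₕ / Σⱼ NⱼSⱼ.
Σ NⱼSⱼ = 1857·180 + 1810·146 + 17106·109 = 2.463074 × 10^6.
n_{Nonprofit} = 1798·1857·180 / (2.463074 × 10^6) = 244.0.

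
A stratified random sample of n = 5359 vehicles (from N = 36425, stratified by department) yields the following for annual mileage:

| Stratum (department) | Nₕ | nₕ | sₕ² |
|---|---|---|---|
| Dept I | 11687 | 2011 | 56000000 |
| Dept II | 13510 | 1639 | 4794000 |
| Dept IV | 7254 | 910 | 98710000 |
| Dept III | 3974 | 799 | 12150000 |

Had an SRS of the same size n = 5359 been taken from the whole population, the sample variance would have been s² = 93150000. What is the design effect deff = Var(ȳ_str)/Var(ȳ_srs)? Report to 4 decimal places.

Var(ȳ_str) = Σ Wₕ²(1−fₕ)sₕ²/nₕ with Wₕ = Nₕ/36425:
  Dept I: (11687/36425)²·(1−2011/11687)·56000000/2011 = 2373.4262
  Dept II: (13510/36425)²·(1−1639/13510)·4794000/1639 = 353.55958
  Dept IV: (7254/36425)²·(1−910/7254)·98710000/910 = 3762.3688
  Dept III: (3974/36425)²·(1−799/3974)·12150000/799 = 144.61121
  → Var(ȳ_str) = 6633.9658.
Var(ȳ_srs) = (1 − 5359/36425)·93150000/5359 = 14824.665.
deff = 6633.9658 / 14824.665 = 0.4475.

0.4475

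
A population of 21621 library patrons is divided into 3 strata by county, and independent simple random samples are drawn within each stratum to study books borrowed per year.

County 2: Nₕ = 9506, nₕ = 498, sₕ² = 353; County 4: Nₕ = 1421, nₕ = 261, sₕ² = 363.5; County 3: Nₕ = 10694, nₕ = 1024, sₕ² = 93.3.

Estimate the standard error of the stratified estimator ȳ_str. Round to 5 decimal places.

Var(ȳ_str) = Σₕ Wₕ²(1 − fₕ)sₕ²/nₕ with Wₕ = Nₕ/N, N = 21621.
County 2: Wₕ = 0.43966514; term = 0.43966514²·(1 − 0.05238797)·353/498 = 0.12984344.
County 4: Wₕ = 0.06572314; term = 0.06572314²·(1 − 0.18367347)·363.5/261 = 0.0049109377.
County 3: Wₕ = 0.49461172; term = 0.49461172²·(1 − 0.09575463)·93.3/1024 = 0.020155649.
Sum = 0.15491003.
SE = √(0.15491003) = 0.39359.

0.39359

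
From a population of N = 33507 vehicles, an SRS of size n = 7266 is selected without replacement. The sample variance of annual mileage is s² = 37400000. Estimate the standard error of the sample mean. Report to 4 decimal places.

63.4908

Under SRS without replacement, Var(ȳ) = (1 − f)·s²/n with f = n/N = 7266/33507 = 0.21685021.
Var(ȳ) = (1 − 0.21685021)·37400000/7266 = 0.78314979·5147.2612 = 4031.0765.
SE(ȳ) = √(4031.0765) = 63.4908.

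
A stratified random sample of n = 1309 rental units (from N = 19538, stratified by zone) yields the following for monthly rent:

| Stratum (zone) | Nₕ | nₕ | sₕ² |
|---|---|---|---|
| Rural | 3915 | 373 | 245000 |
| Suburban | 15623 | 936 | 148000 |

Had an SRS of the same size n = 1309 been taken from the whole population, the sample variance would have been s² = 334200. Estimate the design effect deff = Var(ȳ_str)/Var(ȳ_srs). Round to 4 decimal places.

0.4992

Var(ȳ_str) = Σ Wₕ²(1−fₕ)sₕ²/nₕ with Wₕ = Nₕ/19538:
  Rural: (3915/19538)²·(1−373/3915)·245000/373 = 23.860381
  Suburban: (15623/19538)²·(1−936/15623)·148000/936 = 95.043667
  → Var(ȳ_str) = 118.90405.
Var(ȳ_srs) = (1 − 1309/19538)·334200/1309 = 238.20427.
deff = 118.90405 / 238.20427 = 0.4992.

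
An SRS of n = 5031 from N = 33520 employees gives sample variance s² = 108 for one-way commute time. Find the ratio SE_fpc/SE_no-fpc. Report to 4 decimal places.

f = n/N = 5031/33520 = 0.15008950.
SE_no-fpc = √(s²/n) = 0.14651589; SE_fpc = √((1−f)s²/n) = 0.13507386.
Ratio = √(1−f) = 0.92190591.

0.9219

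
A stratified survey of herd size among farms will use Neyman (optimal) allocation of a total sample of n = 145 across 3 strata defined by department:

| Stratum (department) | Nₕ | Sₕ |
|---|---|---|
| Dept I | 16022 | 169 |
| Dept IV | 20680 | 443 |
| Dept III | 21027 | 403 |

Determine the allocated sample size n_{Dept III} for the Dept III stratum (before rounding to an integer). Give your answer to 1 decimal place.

60.4

Neyman allocation: nₕ = n·NₕSₕ / Σⱼ NⱼSⱼ.
Σ NⱼSⱼ = 16022·169 + 20680·443 + 21027·403 = 2.0342839 × 10^7.
n_{Dept III} = 145·21027·403 / (2.0342839 × 10^7) = 60.4.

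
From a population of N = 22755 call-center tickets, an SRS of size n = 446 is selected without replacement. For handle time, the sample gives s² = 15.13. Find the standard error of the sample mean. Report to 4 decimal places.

0.1824

Under SRS without replacement, Var(ȳ) = (1 − f)·s²/n with f = n/N = 446/22755 = 0.01960009.
Var(ȳ) = (1 − 0.01960009)·15.13/446 = 0.98039991·0.033923767 = 0.033258858.
SE(ȳ) = √(0.033258858) = 0.1824.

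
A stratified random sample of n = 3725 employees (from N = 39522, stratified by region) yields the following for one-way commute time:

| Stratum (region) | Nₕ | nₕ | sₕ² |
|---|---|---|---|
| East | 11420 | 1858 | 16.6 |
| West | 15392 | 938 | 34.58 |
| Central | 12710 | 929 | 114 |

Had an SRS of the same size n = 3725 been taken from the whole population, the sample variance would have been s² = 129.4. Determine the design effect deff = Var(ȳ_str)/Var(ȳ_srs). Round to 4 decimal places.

0.5606

Var(ȳ_str) = Σ Wₕ²(1−fₕ)sₕ²/nₕ with Wₕ = Nₕ/39522:
  East: (11420/39522)²·(1−1858/11420)·16.6/1858 = 6.2459628 × 10^-4
  West: (15392/39522)²·(1−938/15392)·34.58/938 = 0.0052508236
  Central: (12710/39522)²·(1−929/12710)·114/929 = 0.011763567
  → Var(ȳ_str) = 0.017638987.
Var(ȳ_srs) = (1 − 3725/39522)·129.4/3725 = 0.031464129.
deff = 0.017638987 / 0.031464129 = 0.5606.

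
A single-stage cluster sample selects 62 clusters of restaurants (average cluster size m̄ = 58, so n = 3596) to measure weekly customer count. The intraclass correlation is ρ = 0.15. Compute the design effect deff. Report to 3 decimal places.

9.550

deff = 1 + (58 − 1)·0.15 = 1 + 8.55 = 9.55.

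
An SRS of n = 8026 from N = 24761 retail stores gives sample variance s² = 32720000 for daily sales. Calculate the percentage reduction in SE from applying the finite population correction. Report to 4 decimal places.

f = n/N = 8026/24761 = 0.32413877.
SE_no-fpc = √(s²/n) = 63.849437; SE_fpc = √((1−f)s²/n) = 52.49112.
Ratio = √(1−f) = 0.82210780. Reduction = 100·(1 − 0.82210780) = 17.7892%.

17.7892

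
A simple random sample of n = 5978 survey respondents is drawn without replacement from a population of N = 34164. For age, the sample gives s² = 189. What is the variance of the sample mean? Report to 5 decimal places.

0.02608

Under SRS without replacement, Var(ȳ) = (1 − f)·s²/n with f = n/N = 5978/34164 = 0.17497951.
Var(ȳ) = (1 − 0.17497951)·189/5978 = 0.82502049·0.031615925 = 0.026083786.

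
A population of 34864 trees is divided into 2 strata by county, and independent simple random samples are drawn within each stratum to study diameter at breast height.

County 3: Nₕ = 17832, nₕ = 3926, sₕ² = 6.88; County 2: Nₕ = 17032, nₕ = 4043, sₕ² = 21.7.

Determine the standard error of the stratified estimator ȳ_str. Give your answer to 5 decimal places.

Var(ȳ_str) = Σₕ Wₕ²(1 − fₕ)sₕ²/nₕ with Wₕ = Nₕ/N, N = 34864.
County 3: Wₕ = 0.51147315; term = 0.51147315²·(1 − 0.22016599)·6.88/3926 = 3.5750819 × 10^-4.
County 2: Wₕ = 0.48852685; term = 0.48852685²·(1 − 0.23737670)·21.7/4043 = 9.7688385 × 10^-4.
Sum = 0.001334392.
SE = √(0.001334392) = 0.03653.

0.03653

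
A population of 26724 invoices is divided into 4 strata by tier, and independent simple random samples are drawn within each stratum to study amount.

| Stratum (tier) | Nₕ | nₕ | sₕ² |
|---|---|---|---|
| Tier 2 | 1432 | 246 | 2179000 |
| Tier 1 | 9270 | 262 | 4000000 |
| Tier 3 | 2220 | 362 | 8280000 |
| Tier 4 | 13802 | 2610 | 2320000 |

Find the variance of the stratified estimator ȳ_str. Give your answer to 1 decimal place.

2130.5

Var(ȳ_str) = Σₕ Wₕ²(1 − fₕ)sₕ²/nₕ with Wₕ = Nₕ/N, N = 26724.
Tier 2: Wₕ = 0.05358479; term = 0.05358479²·(1 − 0.17178771)·2179000/246 = 21.064294.
Tier 1: Wₕ = 0.34687921; term = 0.34687921²·(1 − 0.02826321)·4000000/262 = 1785.1055.
Tier 3: Wₕ = 0.08307140; term = 0.08307140²·(1 − 0.16306306)·8280000/362 = 132.10447.
Tier 4: Wₕ = 0.51646460; term = 0.51646460²·(1 − 0.18910303)·2320000/2610 = 192.26236.
Sum = 2130.5366.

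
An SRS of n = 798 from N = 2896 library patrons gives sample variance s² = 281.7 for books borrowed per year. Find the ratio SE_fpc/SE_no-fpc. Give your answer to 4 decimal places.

f = n/N = 798/2896 = 0.27555249.
SE_no-fpc = √(s²/n) = 0.59414436; SE_fpc = √((1−f)s²/n) = 0.5057029.
Ratio = √(1−f) = 0.85114483.

0.8511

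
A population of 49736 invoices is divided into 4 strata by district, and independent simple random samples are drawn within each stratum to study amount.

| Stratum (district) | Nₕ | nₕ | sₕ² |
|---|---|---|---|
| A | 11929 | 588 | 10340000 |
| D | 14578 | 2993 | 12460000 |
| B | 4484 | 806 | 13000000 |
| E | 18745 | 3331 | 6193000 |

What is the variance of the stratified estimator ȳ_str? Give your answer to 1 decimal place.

Var(ȳ_str) = Σₕ Wₕ²(1 − fₕ)sₕ²/nₕ with Wₕ = Nₕ/N, N = 49736.
A: Wₕ = 0.23984639; term = 0.23984639²·(1 − 0.04929164)·10340000/588 = 961.73826.
D: Wₕ = 0.29310761; term = 0.29310761²·(1 − 0.20530937)·12460000/2993 = 284.22587.
B: Wₕ = 0.09015602; term = 0.09015602²·(1 − 0.17975022)·13000000/806 = 107.53354.
E: Wₕ = 0.37688998; term = 0.37688998²·(1 − 0.17770072)·6193000/3331 = 217.16285.
Sum = 1570.6605.

1570.7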